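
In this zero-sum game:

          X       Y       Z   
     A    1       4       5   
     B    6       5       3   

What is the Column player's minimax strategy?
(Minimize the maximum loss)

Column should play Y or Z (all achieve the minimum), value = 5

Work:
Column player minimizes Row's maximum payoff:
Column X: max payoff to Row = 6
Column Y: max payoff to Row = 5
Column Z: max payoff to Row = 5
Minimum is 5, achieved by columns Y, Z (tied).
Each of Y or Z is a minimax strategy.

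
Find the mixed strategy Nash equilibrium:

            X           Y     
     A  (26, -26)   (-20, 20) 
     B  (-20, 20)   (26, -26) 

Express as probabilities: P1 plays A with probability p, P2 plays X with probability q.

p = 0.5, q = 0.5

Work:
Find probabilities that make opponent indifferent:
P2 chooses q to make P1 indifferent between A and B
P1 chooses p to make P2 indifferent between X and Y
Mixed NE: P1 plays (A: 0.5, B: 0.5), P2 plays (X: 0.5, Y: 0.5)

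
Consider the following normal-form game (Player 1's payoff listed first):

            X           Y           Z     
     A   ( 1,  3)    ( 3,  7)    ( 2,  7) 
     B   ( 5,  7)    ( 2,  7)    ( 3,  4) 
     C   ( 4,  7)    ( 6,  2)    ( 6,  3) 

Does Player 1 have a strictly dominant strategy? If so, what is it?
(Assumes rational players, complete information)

No strictly dominant strategy exists for Player 1

Work:
A strategy strictly dominates another if it gives a strictly higher payoff against every opponent action. Compare each pair of P1's strategies column-by-column:
  A vs B: [1 vs 5, 3 vs 2, 2 vs 3] → A does not strictly dominate B (column X: 1 ≤ 5)
  A vs C: [1 vs 4, 3 vs 6, 2 vs 6] → A does not strictly dominate C (column X: 1 ≤ 4)
  B vs A: [5 vs 1, 2 vs 3, 3 vs 2] → B does not strictly dominate A (column Y: 2 ≤ 3)
  B vs C: [5 vs 4, 2 vs 6, 3 vs 6] → B does not strictly dominate C (column Y: 2 ≤ 6)
  C vs A: [4 vs 1, 6 vs 3, 6 vs 2] → C strictly dominates A
  C vs B: [4 vs 5, 6 vs 2, 6 vs 3] → C does not strictly dominate B (column X: 4 ≤ 5)
No single strategy strictly dominates all others → no strictly dominant strategy.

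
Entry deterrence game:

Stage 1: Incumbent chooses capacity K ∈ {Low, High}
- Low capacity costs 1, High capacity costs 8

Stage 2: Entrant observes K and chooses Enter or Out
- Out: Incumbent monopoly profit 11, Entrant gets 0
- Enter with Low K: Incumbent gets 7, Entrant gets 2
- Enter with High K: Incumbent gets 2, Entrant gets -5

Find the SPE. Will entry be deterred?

SPE: (Low, Enter|Low, Out|High); Entry not deterred. Incumbent net profit = 6, Entrant gets 2

Work:
After Low K: Entrant enters (2 > 0)
After High K: Entrant stays out (-5 < 0)
Incumbent: Low → 7−1=6, High → 11−8=3
Incumbent chooses Low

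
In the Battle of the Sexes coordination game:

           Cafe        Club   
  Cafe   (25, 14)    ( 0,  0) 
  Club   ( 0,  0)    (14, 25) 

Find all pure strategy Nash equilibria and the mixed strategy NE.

Pure NE: (Cafe, Cafe) and (Club, Club); Mixed NE: p = 0.641, q = 0.359

Work:
Check pure NE:
(Cafe, Cafe): (25, 14) - no unilateral deviation beneficial
(Club, Club): (14, 25) - no unilateral deviation beneficial
Mixed NE: P1 plays Cafe with p = 0.641, P2 plays Cafe with q = 0.359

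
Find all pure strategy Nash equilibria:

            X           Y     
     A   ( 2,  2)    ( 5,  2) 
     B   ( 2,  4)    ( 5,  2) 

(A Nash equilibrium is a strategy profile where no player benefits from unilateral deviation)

Nash equilibrium: (A, X), (A, Y), (B, X)

Work:
Best responses:
  P1 vs X: payoffs [2, 2] → best response A/B (payoff 2)
  P1 vs Y: payoffs [5, 5] → best response A/B (payoff 5)
  P2 vs A: payoffs [2, 2] → best response X/Y (payoff 2)
  P2 vs B: payoffs [4, 2] → best response X (payoff 4)
Mutual best responses: (A,X), (A,Y), (B,X) → Nash equilibria.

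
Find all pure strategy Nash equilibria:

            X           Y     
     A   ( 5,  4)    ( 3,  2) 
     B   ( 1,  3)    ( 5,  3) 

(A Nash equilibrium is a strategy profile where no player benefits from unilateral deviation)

Nash equilibrium: (A, X), (B, Y)

Work:
Best responses:
  P1 vs X: payoffs [5, 1] → best response A (payoff 5)
  P1 vs Y: payoffs [3, 5] → best response B (payoff 5)
  P2 vs A: payoffs [4, 2] → best response X (payoff 4)
  P2 vs B: payoffs [3, 3] → best response X/Y (payoff 3)
Mutual best responses: (A,X), (B,Y) → Nash equilibria.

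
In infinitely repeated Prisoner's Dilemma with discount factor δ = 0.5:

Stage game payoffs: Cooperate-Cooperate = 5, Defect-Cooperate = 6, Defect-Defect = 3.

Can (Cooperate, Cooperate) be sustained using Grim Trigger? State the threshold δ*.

δ* = 0.3333; since δ = 0.5 ≥ 0.3333, cooperation can be sustained

Work:
For Grim Trigger:
Cooperate forever: 5/(1-δ)
Defect then punished: 6 + 3·δ/(1-δ)
Need: 5/(1-δ) ≥ 6 + 3·δ/(1-δ)
Solving: δ ≥ (T-R)/(T-P) = (6-5)/(6-3) = 0.3333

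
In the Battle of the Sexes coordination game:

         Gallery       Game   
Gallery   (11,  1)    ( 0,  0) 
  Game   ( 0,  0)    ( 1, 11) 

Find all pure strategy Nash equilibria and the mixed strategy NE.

Pure NE: (Gallery, Gallery) and (Game, Game); Mixed NE: p = 0.9167, q = 0.0833

Work:
Check pure NE:
(Gallery, Gallery): (11, 1) - no unilateral deviation beneficial
(Game, Game): (1, 11) - no unilateral deviation beneficial
Mixed NE: P1 plays Gallery with p = 0.9167, P2 plays Gallery with q = 0.0833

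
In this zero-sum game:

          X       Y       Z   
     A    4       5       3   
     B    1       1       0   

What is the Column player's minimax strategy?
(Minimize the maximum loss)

Column should play Z, value = 3

Work:
Column player minimizes Row's maximum payoff:
Column X: max payoff to Row = 4
Column Y: max payoff to Row = 5
Column Z: max payoff to Row = 3
Minimum is 3, achieved by column Z.
Minimax strategy: Z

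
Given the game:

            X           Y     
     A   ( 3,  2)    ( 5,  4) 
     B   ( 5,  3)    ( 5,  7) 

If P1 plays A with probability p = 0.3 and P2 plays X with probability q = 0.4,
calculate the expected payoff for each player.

E[P1] = 4.76, E[P2] = 4.74

Work:
E[P1] = p·q·π₁(A,X) + p·(1-q)·π₁(A,Y) + (1-p)·q·π₁(B,X) + (1-p)·(1-q)·π₁(B,Y)
= 0.3·0.4·3 + 0.3·0.6·5 + 0.7·0.4·5 + 0.7·0.6·5
= 4.76

E[P2] = 4.74 (similar calculation)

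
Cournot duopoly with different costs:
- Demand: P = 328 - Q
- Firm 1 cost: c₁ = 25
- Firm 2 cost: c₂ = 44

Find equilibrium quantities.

q₁* = 107.33, q₂* = 88.33

Work:
Reaction: q₁ = (328 - 25 - q₂)/2
Reaction: q₂ = (328 - 44 - q₁)/2
Solve simultaneously:
q₁* = (328 - 2×25 + 44)/3 = 107.33
q₂* = (328 - 2×44 + 25)/3 = 88.33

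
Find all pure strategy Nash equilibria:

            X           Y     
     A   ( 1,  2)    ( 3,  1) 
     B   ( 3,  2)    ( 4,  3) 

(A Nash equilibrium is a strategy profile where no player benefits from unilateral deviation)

Nash equilibrium: (B, Y)

Work:
Best responses:
  P1 vs X: payoffs [1, 3] → best response B (payoff 3)
  P1 vs Y: payoffs [3, 4] → best response B (payoff 4)
  P2 vs A: payoffs [2, 1] → best response X (payoff 2)
  P2 vs B: payoffs [2, 3] → best response Y (payoff 3)
Mutual best responses: (B,Y) → Nash equilibria.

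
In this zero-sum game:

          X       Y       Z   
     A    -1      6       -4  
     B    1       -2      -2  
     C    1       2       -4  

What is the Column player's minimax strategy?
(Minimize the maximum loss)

Column should play Z, value = -2

Work:
Column player minimizes Row's maximum payoff:
Column X: max payoff to Row = 1
Column Y: max payoff to Row = 6
Column Z: max payoff to Row = -2
Minimum is -2, achieved by column Z.
Minimax strategy: Z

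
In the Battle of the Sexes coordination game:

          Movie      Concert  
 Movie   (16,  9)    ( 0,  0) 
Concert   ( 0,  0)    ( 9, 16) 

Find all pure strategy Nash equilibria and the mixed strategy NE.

Pure NE: (Movie, Movie) and (Concert, Concert); Mixed NE: p = 0.64, q = 0.36

Work:
Check pure NE:
(Movie, Movie): (16, 9) - no unilateral deviation beneficial
(Concert, Concert): (9, 16) - no unilateral deviation beneficial
Mixed NE: P1 plays Movie with p = 0.64, P2 plays Movie with q = 0.36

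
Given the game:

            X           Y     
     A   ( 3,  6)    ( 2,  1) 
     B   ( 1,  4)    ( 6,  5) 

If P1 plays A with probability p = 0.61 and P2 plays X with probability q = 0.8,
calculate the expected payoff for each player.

E[P1] = 2.488, E[P2] = 4.688

Work:
E[P1] = p·q·π₁(A,X) + p·(1-q)·π₁(A,Y) + (1-p)·q·π₁(B,X) + (1-p)·(1-q)·π₁(B,Y)
= 0.61·0.8·3 + 0.61·0.2·2 + 0.39·0.8·1 + 0.39·0.2·6
= 2.488

E[P2] = 4.688 (similar calculation)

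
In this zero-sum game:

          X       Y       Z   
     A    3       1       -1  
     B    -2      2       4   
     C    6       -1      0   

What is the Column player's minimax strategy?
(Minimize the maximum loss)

Column should play Y, value = 2

Work:
Column player minimizes Row's maximum payoff:
Column X: max payoff to Row = 6
Column Y: max payoff to Row = 2
Column Z: max payoff to Row = 4
Minimum is 2, achieved by column Y.
Minimax strategy: Y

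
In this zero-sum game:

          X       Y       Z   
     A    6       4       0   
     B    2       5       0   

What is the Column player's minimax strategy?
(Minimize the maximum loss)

Column should play Z, value = 0

Work:
Column player minimizes Row's maximum payoff:
Column X: max payoff to Row = 6
Column Y: max payoff to Row = 5
Column Z: max payoff to Row = 0
Minimum is 0, achieved by column Z.
Minimax strategy: Z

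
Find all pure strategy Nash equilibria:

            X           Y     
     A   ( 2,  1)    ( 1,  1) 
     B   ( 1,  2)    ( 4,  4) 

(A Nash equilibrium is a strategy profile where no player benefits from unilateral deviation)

Nash equilibrium: (A, X), (B, Y)

Work:
Best responses:
  P1 vs X: payoffs [2, 1] → best response A (payoff 2)
  P1 vs Y: payoffs [1, 4] → best response B (payoff 4)
  P2 vs A: payoffs [1, 1] → best response X/Y (payoff 1)
  P2 vs B: payoffs [2, 4] → best response Y (payoff 4)
Mutual best responses: (A,X), (B,Y) → Nash equilibria.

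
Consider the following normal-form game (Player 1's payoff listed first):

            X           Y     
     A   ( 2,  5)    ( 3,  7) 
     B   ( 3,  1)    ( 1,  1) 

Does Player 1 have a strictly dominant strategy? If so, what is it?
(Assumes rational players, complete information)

No strictly dominant strategy exists for Player 1

Work:
A strategy strictly dominates another if it gives a strictly higher payoff against every opponent action. Compare each pair of P1's strategies column-by-column:
  A vs B: [2 vs 3, 3 vs 1] → A does not strictly dominate B (column X: 2 ≤ 3)
  B vs A: [3 vs 2, 1 vs 3] → B does not strictly dominate A (column Y: 1 ≤ 3)
No single strategy strictly dominates all others → no strictly dominant strategy.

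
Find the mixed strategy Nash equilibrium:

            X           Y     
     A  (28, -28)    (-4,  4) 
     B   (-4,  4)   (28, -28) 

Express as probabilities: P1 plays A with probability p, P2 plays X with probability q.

p = 0.5, q = 0.5

Work:
Find probabilities that make opponent indifferent:
P2 chooses q to make P1 indifferent between A and B
P1 chooses p to make P2 indifferent between X and Y
Mixed NE: P1 plays (A: 0.5, B: 0.5), P2 plays (X: 0.5, Y: 0.5)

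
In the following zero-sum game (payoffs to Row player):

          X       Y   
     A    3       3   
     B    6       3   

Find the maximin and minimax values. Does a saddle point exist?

Maximin = 3, Minimax = 3, Saddle: True

Work:
Row minimums: [3, 3] → maximin = 3
Column maximums: [6, 3] → minimax = 3
Saddle point exists! Game value = 3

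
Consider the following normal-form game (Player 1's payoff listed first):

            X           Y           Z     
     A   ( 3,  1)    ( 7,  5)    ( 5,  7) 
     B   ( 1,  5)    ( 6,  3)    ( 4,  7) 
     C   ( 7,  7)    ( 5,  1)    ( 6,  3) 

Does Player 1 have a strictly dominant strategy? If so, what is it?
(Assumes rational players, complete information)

No strictly dominant strategy exists for Player 1

Work:
A strategy strictly dominates another if it gives a strictly higher payoff against every opponent action. Compare each pair of P1's strategies column-by-column:
  A vs B: [3 vs 1, 7 vs 6, 5 vs 4] → A strictly dominates B
  A vs C: [3 vs 7, 7 vs 5, 5 vs 6] → A does not strictly dominate C (column X: 3 ≤ 7)
  B vs A: [1 vs 3, 6 vs 7, 4 vs 5] → B does not strictly dominate A (column X: 1 ≤ 3)
  B vs C: [1 vs 7, 6 vs 5, 4 vs 6] → B does not strictly dominate C (column X: 1 ≤ 7)
  C vs A: [7 vs 3, 5 vs 7, 6 vs 5] → C does not strictly dominate A (column Y: 5 ≤ 7)
  C vs B: [7 vs 1, 5 vs 6, 6 vs 4] → C does not strictly dominate B (column Y: 5 ≤ 6)
No single strategy strictly dominates all others → no strictly dominant strategy.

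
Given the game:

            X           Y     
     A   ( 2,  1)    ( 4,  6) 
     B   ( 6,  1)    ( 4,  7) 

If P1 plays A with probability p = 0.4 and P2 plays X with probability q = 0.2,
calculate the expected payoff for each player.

E[P1] = 4.08, E[P2] = 5.48

Work:
E[P1] = p·q·π₁(A,X) + p·(1-q)·π₁(A,Y) + (1-p)·q·π₁(B,X) + (1-p)·(1-q)·π₁(B,Y)
= 0.4·0.2·2 + 0.4·0.8·4 + 0.6·0.2·6 + 0.6·0.8·4
= 4.08

E[P2] = 5.48 (similar calculation)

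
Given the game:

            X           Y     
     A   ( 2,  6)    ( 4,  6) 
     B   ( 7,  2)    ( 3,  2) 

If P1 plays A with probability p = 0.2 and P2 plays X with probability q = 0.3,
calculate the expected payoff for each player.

E[P1] = 4.04, E[P2] = 2.8

Work:
E[P1] = p·q·π₁(A,X) + p·(1-q)·π₁(A,Y) + (1-p)·q·π₁(B,X) + (1-p)·(1-q)·π₁(B,Y)
= 0.2·0.3·2 + 0.2·0.7·4 + 0.8·0.3·7 + 0.8·0.7·3
= 4.04

E[P2] = 2.8 (similar calculation)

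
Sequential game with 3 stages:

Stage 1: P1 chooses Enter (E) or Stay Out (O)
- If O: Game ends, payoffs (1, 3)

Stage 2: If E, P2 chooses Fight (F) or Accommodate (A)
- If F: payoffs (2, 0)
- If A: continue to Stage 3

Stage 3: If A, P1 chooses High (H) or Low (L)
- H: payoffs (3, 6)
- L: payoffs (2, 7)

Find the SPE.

SPE: (E, A, H); Outcome (3, 6)

Work:
Stage 3: P1 chooses H (3 vs 2)
Stage 2: P2: F->0, A->6 (anticipating H). Choose A
Stage 1: P1: O->1, E->3 (anticipating A, H). Choose E
SPE path: E -> A -> H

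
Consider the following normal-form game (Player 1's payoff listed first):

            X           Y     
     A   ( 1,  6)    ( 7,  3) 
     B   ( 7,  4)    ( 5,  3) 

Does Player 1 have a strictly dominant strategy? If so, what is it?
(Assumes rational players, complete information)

No strictly dominant strategy exists for Player 1

Work:
A strategy strictly dominates another if it gives a strictly higher payoff against every opponent action. Compare each pair of P1's strategies column-by-column:
  A vs B: [1 vs 7, 7 vs 5] → A does not strictly dominate B (column X: 1 ≤ 7)
  B vs A: [7 vs 1, 5 vs 7] → B does not strictly dominate A (column Y: 5 ≤ 7)
No single strategy strictly dominates all others → no strictly dominant strategy.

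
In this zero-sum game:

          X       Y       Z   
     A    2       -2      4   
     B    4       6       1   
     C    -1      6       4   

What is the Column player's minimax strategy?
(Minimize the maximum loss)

Column should play X or Z (all achieve the minimum), value = 4

Work:
Column player minimizes Row's maximum payoff:
Column X: max payoff to Row = 4
Column Y: max payoff to Row = 6
Column Z: max payoff to Row = 4
Minimum is 4, achieved by columns X, Z (tied).
Each of X or Z is a minimax strategy.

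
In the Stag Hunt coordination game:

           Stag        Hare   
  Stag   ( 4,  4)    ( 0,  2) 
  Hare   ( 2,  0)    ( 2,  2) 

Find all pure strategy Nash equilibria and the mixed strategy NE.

Pure NE: (Stag, Stag) and (Hare, Hare); Mixed NE: p = 0.5, q = 0.5

Work:
Check pure NE:
(Stag, Stag): (4, 4) - no unilateral deviation beneficial
(Hare, Hare): (2, 2) - no unilateral deviation beneficial
Mixed NE: P1 plays Stag with p = 0.5, P2 plays Stag with q = 0.5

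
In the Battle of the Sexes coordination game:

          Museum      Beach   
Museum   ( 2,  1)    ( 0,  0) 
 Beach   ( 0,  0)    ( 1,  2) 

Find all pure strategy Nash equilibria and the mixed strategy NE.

Pure NE: (Museum, Museum) and (Beach, Beach); Mixed NE: p = 0.6667, q = 0.3333

Work:
Check pure NE:
(Museum, Museum): (2, 1) - no unilateral deviation beneficial
(Beach, Beach): (1, 2) - no unilateral deviation beneficial
Mixed NE: P1 plays Museum with p = 0.6667, P2 plays Museum with q = 0.3333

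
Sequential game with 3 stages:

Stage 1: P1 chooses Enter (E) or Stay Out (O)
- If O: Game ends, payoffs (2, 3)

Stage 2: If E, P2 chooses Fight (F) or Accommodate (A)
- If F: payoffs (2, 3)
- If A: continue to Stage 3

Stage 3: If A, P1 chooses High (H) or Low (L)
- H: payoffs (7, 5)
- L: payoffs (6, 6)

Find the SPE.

SPE: (E, A, H); Outcome (7, 5)

Work:
Stage 3: P1 chooses H (7 vs 6)
Stage 2: P2: F->3, A->5 (anticipating H). Choose A
Stage 1: P1: O->2, E->7 (anticipating A, H). Choose E
SPE path: E -> A -> H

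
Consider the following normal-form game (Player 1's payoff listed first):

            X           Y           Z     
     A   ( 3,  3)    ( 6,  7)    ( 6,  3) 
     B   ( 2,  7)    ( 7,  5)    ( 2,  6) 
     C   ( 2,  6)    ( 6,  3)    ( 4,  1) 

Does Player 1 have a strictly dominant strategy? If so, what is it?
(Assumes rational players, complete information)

No strictly dominant strategy exists for Player 1

Work:
A strategy strictly dominates another if it gives a strictly higher payoff against every opponent action. Compare each pair of P1's strategies column-by-column:
  A vs B: [3 vs 2, 6 vs 7, 6 vs 2] → A does not strictly dominate B (column Y: 6 ≤ 7)
  A vs C: [3 vs 2, 6 vs 6, 6 vs 4] → A does not strictly dominate C (column Y: 6 ≤ 6)
  B vs A: [2 vs 3, 7 vs 6, 2 vs 6] → B does not strictly dominate A (column X: 2 ≤ 3)
  B vs C: [2 vs 2, 7 vs 6, 2 vs 4] → B does not strictly dominate C (column X: 2 ≤ 2)
  C vs A: [2 vs 3, 6 vs 6, 4 vs 6] → C does not strictly dominate A (column X: 2 ≤ 3)
  C vs B: [2 vs 2, 6 vs 7, 4 vs 2] → C does not strictly dominate B (column X: 2 ≤ 2)
No single strategy strictly dominates all others → no strictly dominant strategy.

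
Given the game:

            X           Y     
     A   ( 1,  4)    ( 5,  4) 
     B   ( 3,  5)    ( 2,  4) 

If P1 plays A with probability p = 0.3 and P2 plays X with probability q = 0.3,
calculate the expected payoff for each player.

E[P1] = 2.75, E[P2] = 4.21

Work:
E[P1] = p·q·π₁(A,X) + p·(1-q)·π₁(A,Y) + (1-p)·q·π₁(B,X) + (1-p)·(1-q)·π₁(B,Y)
= 0.3·0.3·1 + 0.3·0.7·5 + 0.7·0.3·3 + 0.7·0.7·2
= 2.75

E[P2] = 4.21 (similar calculation)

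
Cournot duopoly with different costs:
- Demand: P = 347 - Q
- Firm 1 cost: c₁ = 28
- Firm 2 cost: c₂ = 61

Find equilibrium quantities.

q₁* = 117.33, q₂* = 84.33

Work:
Reaction: q₁ = (347 - 28 - q₂)/2
Reaction: q₂ = (347 - 61 - q₁)/2
Solve simultaneously:
q₁* = (347 - 2×28 + 61)/3 = 117.33
q₂* = (347 - 2×61 + 28)/3 = 84.33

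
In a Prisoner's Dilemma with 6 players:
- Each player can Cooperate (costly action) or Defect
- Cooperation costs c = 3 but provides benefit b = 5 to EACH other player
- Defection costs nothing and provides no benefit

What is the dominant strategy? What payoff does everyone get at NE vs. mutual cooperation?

Dominant: Defect; NE payoff = 0; Coop payoff = 22

Work:
Defect dominates (saves cost c = 3, benefit to others is external)
NE: All defect → everyone gets 0
If all cooperate: each receives (5)×5 - 3 = 22
Social dilemma: 22 > 0 but NE gives 0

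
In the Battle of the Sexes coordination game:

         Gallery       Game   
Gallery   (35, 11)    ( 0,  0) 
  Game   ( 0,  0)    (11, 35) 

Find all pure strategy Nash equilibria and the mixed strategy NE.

Pure NE: (Gallery, Gallery) and (Game, Game); Mixed NE: p = 0.7609, q = 0.2391

Work:
Check pure NE:
(Gallery, Gallery): (35, 11) - no unilateral deviation beneficial
(Game, Game): (11, 35) - no unilateral deviation beneficial
Mixed NE: P1 plays Gallery with p = 0.7609, P2 plays Gallery with q = 0.2391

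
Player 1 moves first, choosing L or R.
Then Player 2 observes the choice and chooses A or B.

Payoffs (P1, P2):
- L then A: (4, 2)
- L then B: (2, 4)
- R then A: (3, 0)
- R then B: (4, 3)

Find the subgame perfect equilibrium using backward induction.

P1 plays R, P2 plays B after L and B after R; Payoff (4, 3)

Work:
Backward induction:
After L: P2 chooses B → P1 gets 2
After R: P2 chooses B → P1 gets 4
P1 chooses R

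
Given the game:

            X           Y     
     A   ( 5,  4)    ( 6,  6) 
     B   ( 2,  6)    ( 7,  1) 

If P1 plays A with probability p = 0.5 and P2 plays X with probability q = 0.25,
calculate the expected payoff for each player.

E[P1] = 5.75, E[P2] = 3.875

Work:
E[P1] = p·q·π₁(A,X) + p·(1-q)·π₁(A,Y) + (1-p)·q·π₁(B,X) + (1-p)·(1-q)·π₁(B,Y)
= 0.5·0.25·5 + 0.5·0.75·6 + 0.5·0.25·2 + 0.5·0.75·7
= 5.75

E[P2] = 3.875 (similar calculation)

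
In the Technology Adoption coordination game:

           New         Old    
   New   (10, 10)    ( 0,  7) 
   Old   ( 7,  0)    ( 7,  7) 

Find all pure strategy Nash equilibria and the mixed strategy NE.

Pure NE: (New, New) and (Old, Old); Mixed NE: p = 0.7, q = 0.7

Work:
Check pure NE:
(New, New): (10, 10) - no unilateral deviation beneficial
(Old, Old): (7, 7) - no unilateral deviation beneficial
Mixed NE: P1 plays New with p = 0.7, P2 plays New with q = 0.7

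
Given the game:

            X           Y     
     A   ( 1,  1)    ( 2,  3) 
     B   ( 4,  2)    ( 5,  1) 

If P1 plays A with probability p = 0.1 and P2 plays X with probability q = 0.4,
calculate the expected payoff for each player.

E[P1] = 4.3, E[P2] = 1.48

Work:
E[P1] = p·q·π₁(A,X) + p·(1-q)·π₁(A,Y) + (1-p)·q·π₁(B,X) + (1-p)·(1-q)·π₁(B,Y)
= 0.1·0.4·1 + 0.1·0.6·2 + 0.9·0.4·4 + 0.9·0.6·5
= 4.3

E[P2] = 1.48 (similar calculation)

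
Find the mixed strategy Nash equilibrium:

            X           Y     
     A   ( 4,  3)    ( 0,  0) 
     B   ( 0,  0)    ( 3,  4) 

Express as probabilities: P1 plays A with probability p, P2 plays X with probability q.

p = 0.5714, q = 0.4286

Work:
Find probabilities that make opponent indifferent:
P2 chooses q to make P1 indifferent between A and B
P1 chooses p to make P2 indifferent between X and Y
Mixed NE: P1 plays (A: 0.5714, B: 0.4286), P2 plays (X: 0.4286, Y: 0.5714)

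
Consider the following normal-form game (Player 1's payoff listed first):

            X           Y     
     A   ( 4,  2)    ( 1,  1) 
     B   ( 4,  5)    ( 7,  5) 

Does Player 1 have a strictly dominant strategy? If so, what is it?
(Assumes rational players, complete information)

No strictly dominant strategy exists for Player 1

Work:
A strategy strictly dominates another if it gives a strictly higher payoff against every opponent action. Compare each pair of P1's strategies column-by-column:
  A vs B: [4 vs 4, 1 vs 7] → A does not strictly dominate B (column X: 4 ≤ 4)
  B vs A: [4 vs 4, 7 vs 1] → B does not strictly dominate A (column X: 4 ≤ 4)
No single strategy strictly dominates all others → no strictly dominant strategy.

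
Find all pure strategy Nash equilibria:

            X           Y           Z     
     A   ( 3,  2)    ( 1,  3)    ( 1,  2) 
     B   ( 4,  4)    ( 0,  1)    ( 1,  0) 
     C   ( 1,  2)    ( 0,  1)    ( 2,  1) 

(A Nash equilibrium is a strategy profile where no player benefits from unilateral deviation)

Nash equilibrium: (A, Y), (B, X)

Work:
Best responses:
  P1 vs X: payoffs [3, 4, 1] → best response B (payoff 4)
  P1 vs Y: payoffs [1, 0, 0] → best response A (payoff 1)
  P1 vs Z: payoffs [1, 1, 2] → best response C (payoff 2)
  P2 vs A: payoffs [2, 3, 2] → best response Y (payoff 3)
  P2 vs B: payoffs [4, 1, 0] → best response X (payoff 4)
  P2 vs C: payoffs [2, 1, 1] → best response X (payoff 2)
Mutual best responses: (A,Y), (B,X) → Nash equilibria.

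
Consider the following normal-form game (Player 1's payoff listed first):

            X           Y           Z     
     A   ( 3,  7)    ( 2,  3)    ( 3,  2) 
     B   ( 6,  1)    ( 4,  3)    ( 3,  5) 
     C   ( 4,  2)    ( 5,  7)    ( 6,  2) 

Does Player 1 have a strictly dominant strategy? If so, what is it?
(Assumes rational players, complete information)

No strictly dominant strategy exists for Player 1

Work:
A strategy strictly dominates another if it gives a strictly higher payoff against every opponent action. Compare each pair of P1's strategies column-by-column:
  A vs B: [3 vs 6, 2 vs 4, 3 vs 3] → A does not strictly dominate B (column X: 3 ≤ 6)
  A vs C: [3 vs 4, 2 vs 5, 3 vs 6] → A does not strictly dominate C (column X: 3 ≤ 4)
  B vs A: [6 vs 3, 4 vs 2, 3 vs 3] → B does not strictly dominate A (column Z: 3 ≤ 3)
  B vs C: [6 vs 4, 4 vs 5, 3 vs 6] → B does not strictly dominate C (column Y: 4 ≤ 5)
  C vs A: [4 vs 3, 5 vs 2, 6 vs 3] → C strictly dominates A
  C vs B: [4 vs 6, 5 vs 4, 6 vs 3] → C does not strictly dominate B (column X: 4 ≤ 6)
No single strategy strictly dominates all others → no strictly dominant strategy.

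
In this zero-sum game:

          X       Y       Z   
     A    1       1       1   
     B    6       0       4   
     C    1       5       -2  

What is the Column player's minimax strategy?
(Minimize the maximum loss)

Column should play Z, value = 4

Work:
Column player minimizes Row's maximum payoff:
Column X: max payoff to Row = 6
Column Y: max payoff to Row = 5
Column Z: max payoff to Row = 4
Minimum is 4, achieved by column Z.
Minimax strategy: Z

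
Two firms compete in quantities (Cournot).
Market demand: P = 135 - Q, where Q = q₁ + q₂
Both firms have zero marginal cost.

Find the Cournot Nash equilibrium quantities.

q₁* = q₂* = 45.0; P* = 45.0

Work:
Profit: π_i = P·q_i = (a - q_i - q_j)·q_i
FOC: ∂π_i/∂q_i = a - 2q_i - q_j = 0
Reaction function: q_i = (135 - q_j)/2
Symmetry: q* = 135/3 = 45.0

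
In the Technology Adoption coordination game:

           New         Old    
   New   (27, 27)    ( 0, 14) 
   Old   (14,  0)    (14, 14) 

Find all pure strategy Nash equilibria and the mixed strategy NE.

Pure NE: (New, New) and (Old, Old); Mixed NE: p = 0.5185, q = 0.5185

Work:
Check pure NE:
(New, New): (27, 27) - no unilateral deviation beneficial
(Old, Old): (14, 14) - no unilateral deviation beneficial
Mixed NE: P1 plays New with p = 0.5185, P2 plays New with q = 0.5185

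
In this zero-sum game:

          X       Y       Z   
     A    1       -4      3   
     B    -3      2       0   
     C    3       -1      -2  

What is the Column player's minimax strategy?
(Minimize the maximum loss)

Column should play Y, value = 2

Work:
Column player minimizes Row's maximum payoff:
Column X: max payoff to Row = 3
Column Y: max payoff to Row = 2
Column Z: max payoff to Row = 3
Minimum is 2, achieved by column Y.
Minimax strategy: Y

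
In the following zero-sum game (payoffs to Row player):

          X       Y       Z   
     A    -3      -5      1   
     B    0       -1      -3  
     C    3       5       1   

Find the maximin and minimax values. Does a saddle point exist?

Maximin = 1, Minimax = 1, Saddle: True

Work:
Row minimums: [-5, -3, 1] → maximin = 1
Column maximums: [3, 5, 1] → minimax = 1
Saddle point exists! Game value = 1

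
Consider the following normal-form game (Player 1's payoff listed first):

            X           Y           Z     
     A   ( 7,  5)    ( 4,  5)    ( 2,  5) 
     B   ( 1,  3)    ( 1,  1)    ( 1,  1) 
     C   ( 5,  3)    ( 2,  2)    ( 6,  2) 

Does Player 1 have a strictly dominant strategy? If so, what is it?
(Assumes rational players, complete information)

No strictly dominant strategy exists for Player 1

Work:
A strategy strictly dominates another if it gives a strictly higher payoff against every opponent action. Compare each pair of P1's strategies column-by-column:
  A vs B: [7 vs 1, 4 vs 1, 2 vs 1] → A strictly dominates B
  A vs C: [7 vs 5, 4 vs 2, 2 vs 6] → A does not strictly dominate C (column Z: 2 ≤ 6)
  B vs A: [1 vs 7, 1 vs 4, 1 vs 2] → B does not strictly dominate A (column X: 1 ≤ 7)
  B vs C: [1 vs 5, 1 vs 2, 1 vs 6] → B does not strictly dominate C (column X: 1 ≤ 5)
  C vs A: [5 vs 7, 2 vs 4, 6 vs 2] → C does not strictly dominate A (column X: 5 ≤ 7)
  C vs B: [5 vs 1, 2 vs 1, 6 vs 1] → C strictly dominates B
No single strategy strictly dominates all others → no strictly dominant strategy.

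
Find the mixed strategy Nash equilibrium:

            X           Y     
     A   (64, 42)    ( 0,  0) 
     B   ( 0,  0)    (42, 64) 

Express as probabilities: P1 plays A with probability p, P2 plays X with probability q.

p = 0.6038, q = 0.3962

Work:
Find probabilities that make opponent indifferent:
P2 chooses q to make P1 indifferent between A and B
P1 chooses p to make P2 indifferent between X and Y
Mixed NE: P1 plays (A: 0.6038, B: 0.3962), P2 plays (X: 0.3962, Y: 0.6038)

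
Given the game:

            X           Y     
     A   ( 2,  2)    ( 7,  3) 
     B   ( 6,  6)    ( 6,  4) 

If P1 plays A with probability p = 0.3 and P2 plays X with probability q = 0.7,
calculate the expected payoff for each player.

E[P1] = 5.25, E[P2] = 4.47

Work:
E[P1] = p·q·π₁(A,X) + p·(1-q)·π₁(A,Y) + (1-p)·q·π₁(B,X) + (1-p)·(1-q)·π₁(B,Y)
= 0.3·0.7·2 + 0.3·0.3·7 + 0.7·0.7·6 + 0.7·0.3·6
= 5.25

E[P2] = 4.47 (similar calculation)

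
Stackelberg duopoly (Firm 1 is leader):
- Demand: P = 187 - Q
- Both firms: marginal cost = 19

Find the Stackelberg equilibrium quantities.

q₁* (leader) = 84.0, q₂* (follower) = 42.0

Work:
Follower's reaction: q₂ = (a - c - q₁)/2
Leader substitutes: π₁ = q₁·(a - q₁ - (a-c-q₁)/2 - c)
FOC: q₁* = (187 - 19)/2 = 84.00
Then: q₂* = (187 - 19 - 84.0)/2 = 42.00
Leader has first-mover advantage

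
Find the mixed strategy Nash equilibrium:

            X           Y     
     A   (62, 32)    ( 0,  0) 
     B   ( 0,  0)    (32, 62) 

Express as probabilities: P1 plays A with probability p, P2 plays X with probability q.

p = 0.6596, q = 0.3404

Work:
Find probabilities that make opponent indifferent:
P2 chooses q to make P1 indifferent between A and B
P1 chooses p to make P2 indifferent between X and Y
Mixed NE: P1 plays (A: 0.6596, B: 0.3404), P2 plays (X: 0.3404, Y: 0.6596)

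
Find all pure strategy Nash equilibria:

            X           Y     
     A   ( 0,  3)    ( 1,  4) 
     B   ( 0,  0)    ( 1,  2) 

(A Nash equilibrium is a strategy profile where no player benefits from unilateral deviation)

Nash equilibrium: (A, Y), (B, Y)

Work:
Best responses:
  P1 vs X: payoffs [0, 0] → best response A/B (payoff 0)
  P1 vs Y: payoffs [1, 1] → best response A/B (payoff 1)
  P2 vs A: payoffs [3, 4] → best response Y (payoff 4)
  P2 vs B: payoffs [0, 2] → best response Y (payoff 2)
Mutual best responses: (A,Y), (B,Y) → Nash equilibria.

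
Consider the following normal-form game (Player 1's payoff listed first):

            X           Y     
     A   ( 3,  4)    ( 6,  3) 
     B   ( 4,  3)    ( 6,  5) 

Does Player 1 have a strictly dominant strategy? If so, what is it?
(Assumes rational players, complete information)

No strictly dominant strategy exists for Player 1

Work:
A strategy strictly dominates another if it gives a strictly higher payoff against every opponent action. Compare each pair of P1's strategies column-by-column:
  A vs B: [3 vs 4, 6 vs 6] → A does not strictly dominate B (column X: 3 ≤ 4)
  B vs A: [4 vs 3, 6 vs 6] → B does not strictly dominate A (column Y: 6 ≤ 6)
No single strategy strictly dominates all others → no strictly dominant strategy.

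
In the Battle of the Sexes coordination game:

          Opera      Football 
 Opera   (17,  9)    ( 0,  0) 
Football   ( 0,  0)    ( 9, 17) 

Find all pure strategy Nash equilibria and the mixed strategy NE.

Pure NE: (Opera, Opera) and (Football, Football); Mixed NE: p = 0.6538, q = 0.3462

Work:
Check pure NE:
(Opera, Opera): (17, 9) - no unilateral deviation beneficial
(Football, Football): (9, 17) - no unilateral deviation beneficial
Mixed NE: P1 plays Opera with p = 0.6538, P2 plays Opera with q = 0.3462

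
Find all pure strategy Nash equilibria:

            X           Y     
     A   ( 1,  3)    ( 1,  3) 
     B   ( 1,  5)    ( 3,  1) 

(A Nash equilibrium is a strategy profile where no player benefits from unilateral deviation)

Nash equilibrium: (A, X), (B, X)

Work:
Best responses:
  P1 vs X: payoffs [1, 1] → best response A/B (payoff 1)
  P1 vs Y: payoffs [1, 3] → best response B (payoff 3)
  P2 vs A: payoffs [3, 3] → best response X/Y (payoff 3)
  P2 vs B: payoffs [5, 1] → best response X (payoff 5)
Mutual best responses: (A,X), (B,X) → Nash equilibria.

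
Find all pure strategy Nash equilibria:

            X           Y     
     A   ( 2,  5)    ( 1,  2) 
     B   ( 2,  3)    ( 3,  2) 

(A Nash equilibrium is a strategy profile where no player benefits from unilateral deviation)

Nash equilibrium: (A, X), (B, X)

Work:
Best responses:
  P1 vs X: payoffs [2, 2] → best response A/B (payoff 2)
  P1 vs Y: payoffs [1, 3] → best response B (payoff 3)
  P2 vs A: payoffs [5, 2] → best response X (payoff 5)
  P2 vs B: payoffs [3, 2] → best response X (payoff 3)
Mutual best responses: (A,X), (B,X) → Nash equilibria.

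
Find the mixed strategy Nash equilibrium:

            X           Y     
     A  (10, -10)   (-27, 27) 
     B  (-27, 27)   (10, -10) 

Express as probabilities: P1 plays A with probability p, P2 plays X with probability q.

p = 0.5, q = 0.5

Work:
Find probabilities that make opponent indifferent:
P2 chooses q to make P1 indifferent between A and B
P1 chooses p to make P2 indifferent between X and Y
Mixed NE: P1 plays (A: 0.5, B: 0.5), P2 plays (X: 0.5, Y: 0.5)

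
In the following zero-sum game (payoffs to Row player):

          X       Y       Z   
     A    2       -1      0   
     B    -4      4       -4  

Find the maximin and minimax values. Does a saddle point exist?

Maximin = -1, Minimax = 0, Saddle: False

Work:
Row minimums: [-1, -4] → maximin = -1
Column maximums: [2, 4, 0] → minimax = 0
No saddle point (maximin ≠ minimax). Mixed strategy needed.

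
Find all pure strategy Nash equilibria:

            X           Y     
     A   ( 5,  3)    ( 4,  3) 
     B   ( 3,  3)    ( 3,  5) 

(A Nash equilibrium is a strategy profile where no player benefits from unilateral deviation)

Nash equilibrium: (A, X), (A, Y)

Work:
Best responses:
  P1 vs X: payoffs [5, 3] → best response A (payoff 5)
  P1 vs Y: payoffs [4, 3] → best response A (payoff 4)
  P2 vs A: payoffs [3, 3] → best response X/Y (payoff 3)
  P2 vs B: payoffs [3, 5] → best response Y (payoff 5)
Mutual best responses: (A,X), (A,Y) → Nash equilibria.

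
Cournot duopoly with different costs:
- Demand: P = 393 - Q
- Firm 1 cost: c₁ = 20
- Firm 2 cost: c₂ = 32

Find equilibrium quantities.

q₁* = 128.33, q₂* = 116.33

Work:
Reaction: q₁ = (393 - 20 - q₂)/2
Reaction: q₂ = (393 - 32 - q₁)/2
Solve simultaneously:
q₁* = (393 - 2×20 + 32)/3 = 128.33
q₂* = (393 - 2×32 + 20)/3 = 116.33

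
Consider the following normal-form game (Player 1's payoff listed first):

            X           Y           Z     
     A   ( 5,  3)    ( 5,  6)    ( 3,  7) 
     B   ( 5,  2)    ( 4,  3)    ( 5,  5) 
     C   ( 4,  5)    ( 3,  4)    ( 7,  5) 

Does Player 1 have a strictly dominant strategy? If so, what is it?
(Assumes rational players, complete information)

No strictly dominant strategy exists for Player 1

Work:
A strategy strictly dominates another if it gives a strictly higher payoff against every opponent action. Compare each pair of P1's strategies column-by-column:
  A vs B: [5 vs 5, 5 vs 4, 3 vs 5] → A does not strictly dominate B (column X: 5 ≤ 5)
  A vs C: [5 vs 4, 5 vs 3, 3 vs 7] → A does not strictly dominate C (column Z: 3 ≤ 7)
  B vs A: [5 vs 5, 4 vs 5, 5 vs 3] → B does not strictly dominate A (column X: 5 ≤ 5)
  B vs C: [5 vs 4, 4 vs 3, 5 vs 7] → B does not strictly dominate C (column Z: 5 ≤ 7)
  C vs A: [4 vs 5, 3 vs 5, 7 vs 3] → C does not strictly dominate A (column X: 4 ≤ 5)
  C vs B: [4 vs 5, 3 vs 4, 7 vs 5] → C does not strictly dominate B (column X: 4 ≤ 5)
No single strategy strictly dominates all others → no strictly dominant strategy.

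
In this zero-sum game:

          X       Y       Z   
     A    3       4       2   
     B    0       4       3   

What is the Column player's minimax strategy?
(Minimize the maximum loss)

Column should play X or Z (all achieve the minimum), value = 3

Work:
Column player minimizes Row's maximum payoff:
Column X: max payoff to Row = 3
Column Y: max payoff to Row = 4
Column Z: max payoff to Row = 3
Minimum is 3, achieved by columns X, Z (tied).
Each of X or Z is a minimax strategy.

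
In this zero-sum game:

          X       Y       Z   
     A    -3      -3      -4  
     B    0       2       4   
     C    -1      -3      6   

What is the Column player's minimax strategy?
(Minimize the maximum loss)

Column should play X, value = 0

Work:
Column player minimizes Row's maximum payoff:
Column X: max payoff to Row = 0
Column Y: max payoff to Row = 2
Column Z: max payoff to Row = 6
Minimum is 0, achieved by column X.
Minimax strategy: X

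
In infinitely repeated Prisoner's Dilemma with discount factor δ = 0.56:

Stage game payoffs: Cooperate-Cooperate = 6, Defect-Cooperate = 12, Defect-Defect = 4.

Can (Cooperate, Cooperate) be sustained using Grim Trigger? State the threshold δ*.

δ* = 0.75; since δ = 0.56 < 0.75, cooperation cannot be sustained

Work:
For Grim Trigger:
Cooperate forever: 6/(1-δ)
Defect then punished: 12 + 4·δ/(1-δ)
Need: 6/(1-δ) ≥ 12 + 4·δ/(1-δ)
Solving: δ ≥ (T-R)/(T-P) = (12-6)/(12-4) = 0.75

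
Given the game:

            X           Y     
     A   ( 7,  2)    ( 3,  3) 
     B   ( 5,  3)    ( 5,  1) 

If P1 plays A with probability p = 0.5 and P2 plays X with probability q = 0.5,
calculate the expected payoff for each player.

E[P1] = 5.0, E[P2] = 2.25

Work:
E[P1] = p·q·π₁(A,X) + p·(1-q)·π₁(A,Y) + (1-p)·q·π₁(B,X) + (1-p)·(1-q)·π₁(B,Y)
= 0.5·0.5·7 + 0.5·0.5·3 + 0.5·0.5·5 + 0.5·0.5·5
= 5.0

E[P2] = 2.25 (similar calculation)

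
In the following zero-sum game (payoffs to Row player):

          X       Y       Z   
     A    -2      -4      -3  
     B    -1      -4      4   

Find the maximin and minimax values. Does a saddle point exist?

Maximin = -4, Minimax = -4, Saddle: True

Work:
Row minimums: [-4, -4] → maximin = -4
Column maximums: [-1, -4, 4] → minimax = -4
Saddle point exists! Game value = -4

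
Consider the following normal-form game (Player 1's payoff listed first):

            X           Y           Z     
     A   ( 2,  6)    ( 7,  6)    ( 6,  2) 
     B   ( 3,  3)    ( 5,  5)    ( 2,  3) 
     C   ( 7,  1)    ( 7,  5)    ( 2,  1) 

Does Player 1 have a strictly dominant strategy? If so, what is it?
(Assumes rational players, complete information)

No strictly dominant strategy exists for Player 1

Work:
A strategy strictly dominates another if it gives a strictly higher payoff against every opponent action. Compare each pair of P1's strategies column-by-column:
  A vs B: [2 vs 3, 7 vs 5, 6 vs 2] → A does not strictly dominate B (column X: 2 ≤ 3)
  A vs C: [2 vs 7, 7 vs 7, 6 vs 2] → A does not strictly dominate C (column X: 2 ≤ 7)
  B vs A: [3 vs 2, 5 vs 7, 2 vs 6] → B does not strictly dominate A (column Y: 5 ≤ 7)
  B vs C: [3 vs 7, 5 vs 7, 2 vs 2] → B does not strictly dominate C (column X: 3 ≤ 7)
  C vs A: [7 vs 2, 7 vs 7, 2 vs 6] → C does not strictly dominate A (column Y: 7 ≤ 7)
  C vs B: [7 vs 3, 7 vs 5, 2 vs 2] → C does not strictly dominate B (column Z: 2 ≤ 2)
No single strategy strictly dominates all others → no strictly dominant strategy.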